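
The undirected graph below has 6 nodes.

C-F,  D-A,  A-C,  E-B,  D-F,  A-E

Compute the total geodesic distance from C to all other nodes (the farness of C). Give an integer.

Distances from C: A:1, B:3, D:2, E:2, F:1.
Sum = 1 + 3 + 2 + 2 + 1 = 9.

9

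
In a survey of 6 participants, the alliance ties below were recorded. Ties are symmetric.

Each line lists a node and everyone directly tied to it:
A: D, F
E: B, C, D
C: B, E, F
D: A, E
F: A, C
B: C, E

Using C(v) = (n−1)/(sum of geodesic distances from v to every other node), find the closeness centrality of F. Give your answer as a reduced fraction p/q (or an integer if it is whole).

5/8

Distances from F: A:1, B:2, C:1, D:2, E:2. Sum = 8.
n = 6, so closeness = 5/8.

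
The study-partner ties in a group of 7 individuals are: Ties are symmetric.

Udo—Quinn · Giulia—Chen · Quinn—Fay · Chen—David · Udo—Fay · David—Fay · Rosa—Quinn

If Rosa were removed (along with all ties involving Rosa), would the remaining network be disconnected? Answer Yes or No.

Even without Rosa, every remaining node can still reach every other (the residual graph is connected), so Rosa is not a cut vertex.

No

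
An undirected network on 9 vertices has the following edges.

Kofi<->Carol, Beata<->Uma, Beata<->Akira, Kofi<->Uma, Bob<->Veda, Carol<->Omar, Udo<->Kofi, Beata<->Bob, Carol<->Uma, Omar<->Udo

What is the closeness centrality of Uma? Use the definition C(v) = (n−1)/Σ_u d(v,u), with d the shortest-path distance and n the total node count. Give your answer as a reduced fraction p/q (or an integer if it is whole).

Distances from Uma: Akira:2, Beata:1, Bob:2, Carol:1, Kofi:1, Omar:2, Udo:2, Veda:3. Sum = 14.
n = 9, so closeness = 8/14 = 4/7.

4/7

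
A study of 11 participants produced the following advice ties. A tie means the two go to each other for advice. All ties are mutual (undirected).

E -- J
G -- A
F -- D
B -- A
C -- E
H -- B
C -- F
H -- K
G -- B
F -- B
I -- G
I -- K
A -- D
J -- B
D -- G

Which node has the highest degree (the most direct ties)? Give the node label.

Degrees — A:3, B:5, C:2, D:3, E:2, F:3, G:4, H:2, I:2, J:2, K:2.
The maximum is 5, attained only by B.

B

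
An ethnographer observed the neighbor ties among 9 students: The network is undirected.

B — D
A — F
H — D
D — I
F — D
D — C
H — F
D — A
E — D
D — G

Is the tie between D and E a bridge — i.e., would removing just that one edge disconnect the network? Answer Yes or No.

Without the D–E edge there is no alternate route between D and E, so the network disconnects. It is a bridge.

Yes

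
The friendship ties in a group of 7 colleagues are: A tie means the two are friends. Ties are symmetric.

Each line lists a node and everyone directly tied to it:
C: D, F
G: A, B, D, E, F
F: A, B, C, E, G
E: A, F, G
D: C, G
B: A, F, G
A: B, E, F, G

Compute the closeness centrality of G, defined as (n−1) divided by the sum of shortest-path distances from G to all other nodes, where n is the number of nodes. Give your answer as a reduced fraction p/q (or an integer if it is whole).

Distances from G: A:1, B:1, C:2, D:1, E:1, F:1. Sum = 7.
n = 7, so closeness = 6/7.

6/7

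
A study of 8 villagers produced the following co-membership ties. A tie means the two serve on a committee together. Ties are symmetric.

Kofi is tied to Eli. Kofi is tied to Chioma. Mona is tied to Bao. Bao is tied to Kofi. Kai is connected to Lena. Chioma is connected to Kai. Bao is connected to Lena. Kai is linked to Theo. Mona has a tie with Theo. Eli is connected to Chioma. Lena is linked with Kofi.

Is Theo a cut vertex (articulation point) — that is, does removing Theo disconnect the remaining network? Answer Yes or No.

Even without Theo, every remaining node can still reach every other (the residual graph is connected), so Theo is not a cut vertex.

No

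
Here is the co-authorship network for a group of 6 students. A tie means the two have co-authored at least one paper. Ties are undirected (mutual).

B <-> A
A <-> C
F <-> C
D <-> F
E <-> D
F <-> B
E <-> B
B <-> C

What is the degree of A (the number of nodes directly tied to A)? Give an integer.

2

A is directly tied to B and C. That is 2 neighbors, so the degree of A is 2.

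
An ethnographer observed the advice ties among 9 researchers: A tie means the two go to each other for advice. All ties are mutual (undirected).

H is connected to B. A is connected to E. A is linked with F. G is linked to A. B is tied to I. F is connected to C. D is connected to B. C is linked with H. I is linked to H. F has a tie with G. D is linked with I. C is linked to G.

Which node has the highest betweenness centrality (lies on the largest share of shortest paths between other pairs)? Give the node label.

Unnormalized betweenness of each node: A:7, B:3, C:16, D:0, E:0, F:5, G:5, H:15, I:3.
C has the largest value, 16, making it the main broker — the node through which the most shortest paths run.

C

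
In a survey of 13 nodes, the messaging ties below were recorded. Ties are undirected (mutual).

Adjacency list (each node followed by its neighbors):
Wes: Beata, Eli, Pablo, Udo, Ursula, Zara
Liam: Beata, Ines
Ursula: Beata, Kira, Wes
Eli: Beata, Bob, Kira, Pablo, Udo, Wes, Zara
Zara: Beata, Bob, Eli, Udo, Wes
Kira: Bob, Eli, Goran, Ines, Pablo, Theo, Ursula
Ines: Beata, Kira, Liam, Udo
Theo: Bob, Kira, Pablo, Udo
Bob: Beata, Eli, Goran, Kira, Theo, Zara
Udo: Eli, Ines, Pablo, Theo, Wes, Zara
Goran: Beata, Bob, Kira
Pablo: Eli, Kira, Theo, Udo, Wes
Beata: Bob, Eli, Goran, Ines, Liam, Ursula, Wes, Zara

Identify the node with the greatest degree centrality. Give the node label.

Degrees — Beata:8, Bob:6, Eli:7, Goran:3, Ines:4, Kira:7, Liam:2, Pablo:5, Theo:4, Udo:6, Ursula:3, Wes:6, Zara:5.
The maximum is 8, attained only by Beata.

Beata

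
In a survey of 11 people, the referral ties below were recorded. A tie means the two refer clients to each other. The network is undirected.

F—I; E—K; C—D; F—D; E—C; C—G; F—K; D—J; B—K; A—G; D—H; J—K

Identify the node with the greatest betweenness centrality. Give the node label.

D

Unnormalized betweenness of each node: A:0, B:0, C:18, D:19, E:6, F:11, G:9, H:0, I:0, J:2, K:13.
D has the largest value, 19, making it the main broker — the node through which the most shortest paths run.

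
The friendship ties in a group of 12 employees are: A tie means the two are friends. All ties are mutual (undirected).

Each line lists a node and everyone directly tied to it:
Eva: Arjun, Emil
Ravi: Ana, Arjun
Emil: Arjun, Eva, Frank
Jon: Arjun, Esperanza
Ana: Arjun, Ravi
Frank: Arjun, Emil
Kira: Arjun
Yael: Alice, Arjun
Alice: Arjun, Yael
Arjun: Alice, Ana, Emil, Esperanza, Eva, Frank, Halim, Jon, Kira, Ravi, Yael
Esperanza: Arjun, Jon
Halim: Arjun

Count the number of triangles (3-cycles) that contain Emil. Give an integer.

2

Emil's neighbors: Arjun, Eva, and Frank.
Neighbor pairs that are themselves tied: Emil–Arjun–Eva; Emil–Arjun–Frank. Each forms one triangle with Emil, for 2 in total.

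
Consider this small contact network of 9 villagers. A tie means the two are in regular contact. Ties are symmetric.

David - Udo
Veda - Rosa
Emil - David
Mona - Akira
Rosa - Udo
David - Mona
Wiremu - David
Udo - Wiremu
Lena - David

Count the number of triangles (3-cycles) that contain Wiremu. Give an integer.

1

Wiremu's neighbors: David and Udo.
Neighbor pairs that are themselves tied: Wiremu–David–Udo. Each forms one triangle with Wiremu, for 1 in total.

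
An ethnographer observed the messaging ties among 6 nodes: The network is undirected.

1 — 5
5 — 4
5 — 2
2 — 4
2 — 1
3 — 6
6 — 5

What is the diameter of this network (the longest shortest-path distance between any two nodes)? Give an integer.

Eccentricity of each node (its greatest distance to any other): 1:3, 2:3, 3:3, 4:3, 5:2, 6:2.
The maximum eccentricity is 3, realized for instance by the pair 3–1 via 3 – 6 – 5 – 1. So the diameter is 3.

3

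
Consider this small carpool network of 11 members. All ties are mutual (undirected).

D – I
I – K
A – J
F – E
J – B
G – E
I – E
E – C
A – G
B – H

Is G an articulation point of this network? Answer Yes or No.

Yes

Removing G leaves {C, D, E, F, I, and K} with no path to {A, B, H, and J}, so the network splits into 2 components. G is a cut vertex.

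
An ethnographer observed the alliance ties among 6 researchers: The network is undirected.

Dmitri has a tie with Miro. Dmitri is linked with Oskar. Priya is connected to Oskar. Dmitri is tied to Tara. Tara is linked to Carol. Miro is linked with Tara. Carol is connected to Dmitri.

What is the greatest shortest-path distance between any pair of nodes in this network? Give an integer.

3

Eccentricity of each node (its greatest distance to any other): Carol:3, Dmitri:2, Miro:3, Oskar:2, Priya:3, Tara:3.
The maximum eccentricity is 3, realized for instance by the pair Tara–Priya via Tara – Dmitri – Oskar – Priya. So the diameter is 3.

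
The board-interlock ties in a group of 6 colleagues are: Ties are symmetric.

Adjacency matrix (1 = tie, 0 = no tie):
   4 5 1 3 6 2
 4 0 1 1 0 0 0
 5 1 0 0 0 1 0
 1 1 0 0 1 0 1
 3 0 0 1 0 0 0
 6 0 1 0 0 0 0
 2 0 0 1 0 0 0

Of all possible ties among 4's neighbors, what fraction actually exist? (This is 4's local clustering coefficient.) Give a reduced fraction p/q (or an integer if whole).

4's neighbors: 1 and 5 (k = 2).
Possible neighbor pairs: C(2,2) = 1. Edges among them: none → e = 0.
Clustering(4) = 0/1.

0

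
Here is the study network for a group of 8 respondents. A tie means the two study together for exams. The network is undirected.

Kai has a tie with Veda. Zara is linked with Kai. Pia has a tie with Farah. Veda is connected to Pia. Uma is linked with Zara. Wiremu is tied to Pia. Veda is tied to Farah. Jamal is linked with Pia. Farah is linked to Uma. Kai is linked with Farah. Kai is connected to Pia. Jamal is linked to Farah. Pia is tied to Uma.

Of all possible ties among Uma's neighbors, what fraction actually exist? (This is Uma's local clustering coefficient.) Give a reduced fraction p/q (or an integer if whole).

Uma's neighbors: Farah, Pia, and Zara (k = 3).
Possible neighbor pairs: C(3,2) = 3. Edges among them: Farah–Pia → e = 1.
Clustering(Uma) = 1/3.

1/3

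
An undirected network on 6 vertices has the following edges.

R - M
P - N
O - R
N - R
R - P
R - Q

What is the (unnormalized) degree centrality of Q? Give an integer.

Q is directly tied to R. That is 1 neighbor, so the degree of Q is 1.

1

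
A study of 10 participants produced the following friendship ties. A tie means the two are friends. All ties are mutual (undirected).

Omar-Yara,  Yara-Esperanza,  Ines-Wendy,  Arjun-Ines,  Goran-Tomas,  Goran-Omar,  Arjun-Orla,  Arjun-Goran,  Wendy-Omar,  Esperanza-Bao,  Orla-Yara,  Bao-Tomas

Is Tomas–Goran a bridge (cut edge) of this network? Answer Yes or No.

No

Even without that edge, Tomas still reaches Goran via Tomas – Bao – Esperanza – Yara – Omar – Goran, so the network stays connected. Not a bridge.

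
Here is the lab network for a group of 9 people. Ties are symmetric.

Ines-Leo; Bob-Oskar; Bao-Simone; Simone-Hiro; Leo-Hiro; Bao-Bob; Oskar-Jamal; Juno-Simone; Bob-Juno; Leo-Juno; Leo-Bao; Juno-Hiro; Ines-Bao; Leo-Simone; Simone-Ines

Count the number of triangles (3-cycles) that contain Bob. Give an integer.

Bob's neighbors are Bao, Juno, and Oskar, but none of them are tied to each other, so no triangle contains Bob.

0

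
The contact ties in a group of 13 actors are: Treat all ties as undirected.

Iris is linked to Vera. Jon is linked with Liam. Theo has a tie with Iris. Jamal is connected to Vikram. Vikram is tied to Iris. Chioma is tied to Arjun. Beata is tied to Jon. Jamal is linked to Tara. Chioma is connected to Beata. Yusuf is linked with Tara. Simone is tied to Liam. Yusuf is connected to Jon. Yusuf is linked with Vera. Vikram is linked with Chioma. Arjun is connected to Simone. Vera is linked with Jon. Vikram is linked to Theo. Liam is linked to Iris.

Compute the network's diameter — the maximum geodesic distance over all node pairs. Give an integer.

Eccentricity of each node (its greatest distance to any other): Arjun:4, Beata:3, Chioma:3, Iris:3, Jamal:4, Jon:3, Liam:3, Simone:4, Tara:4, Theo:3, Vera:4, Vikram:3, Yusuf:4.
The maximum eccentricity is 4, realized for instance by the pair Jamal–Simone via Jamal – Vikram – Iris – Liam – Simone. So the diameter is 4.

4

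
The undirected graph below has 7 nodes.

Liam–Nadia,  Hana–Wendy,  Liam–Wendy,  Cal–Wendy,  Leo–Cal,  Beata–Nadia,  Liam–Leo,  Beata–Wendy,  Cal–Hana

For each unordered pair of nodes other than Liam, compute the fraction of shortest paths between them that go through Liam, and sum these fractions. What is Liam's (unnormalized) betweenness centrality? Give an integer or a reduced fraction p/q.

Pairs whose geodesics pass through Liam — Beata–Leo: 2/3; Nadia–Wendy: 1/2; Nadia–Hana: 1/2; Nadia–Cal: 2/3; Nadia–Leo: 1; Wendy–Leo: 1/2.
All other pairs contribute 0.
Summing the contributions gives betweenness(Liam) = 23/6.

23/6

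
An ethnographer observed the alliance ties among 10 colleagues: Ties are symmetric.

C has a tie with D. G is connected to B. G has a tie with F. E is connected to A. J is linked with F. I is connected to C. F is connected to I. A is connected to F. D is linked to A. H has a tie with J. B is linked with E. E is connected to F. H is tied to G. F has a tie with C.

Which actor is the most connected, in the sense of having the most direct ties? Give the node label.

F

Degrees — A:3, B:2, C:3, D:2, E:3, F:6, G:3, H:2, I:2, J:2.
The maximum is 6, attained only by F.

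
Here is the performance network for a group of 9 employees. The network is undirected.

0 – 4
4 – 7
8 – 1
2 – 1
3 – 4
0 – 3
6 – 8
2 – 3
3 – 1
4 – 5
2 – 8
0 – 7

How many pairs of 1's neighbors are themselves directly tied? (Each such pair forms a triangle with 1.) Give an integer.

1's neighbors: 2, 3, and 8.
Neighbor pairs that are themselves tied: 1–2–3; 1–2–8. Each forms one triangle with 1, for 2 in total.

2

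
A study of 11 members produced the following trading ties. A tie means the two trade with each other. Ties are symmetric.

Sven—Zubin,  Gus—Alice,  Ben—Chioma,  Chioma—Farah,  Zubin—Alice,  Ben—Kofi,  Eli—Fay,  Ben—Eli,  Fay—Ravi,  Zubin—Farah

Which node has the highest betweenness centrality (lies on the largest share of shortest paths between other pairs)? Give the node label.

Ben

Unnormalized betweenness of each node: Alice:9, Ben:27, Chioma:25, Eli:16, Farah:24, Fay:9, Gus:0, Kofi:0, Ravi:0, Sven:0, Zubin:23.
Ben has the largest value, 27, making it the main broker — the node through which the most shortest paths run.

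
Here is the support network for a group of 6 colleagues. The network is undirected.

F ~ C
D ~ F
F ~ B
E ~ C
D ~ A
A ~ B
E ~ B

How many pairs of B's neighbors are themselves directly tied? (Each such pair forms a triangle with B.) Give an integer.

B's neighbors are A, E, and F, but none of them are tied to each other, so no triangle contains B.

0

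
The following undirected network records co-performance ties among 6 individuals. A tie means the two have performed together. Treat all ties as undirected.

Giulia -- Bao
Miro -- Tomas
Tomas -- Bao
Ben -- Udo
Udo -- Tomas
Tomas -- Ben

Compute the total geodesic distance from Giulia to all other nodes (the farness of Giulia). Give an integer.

Distances from Giulia: Bao:1, Ben:3, Miro:3, Tomas:2, Udo:3.
Sum = 1 + 3 + 3 + 2 + 3 = 12.

12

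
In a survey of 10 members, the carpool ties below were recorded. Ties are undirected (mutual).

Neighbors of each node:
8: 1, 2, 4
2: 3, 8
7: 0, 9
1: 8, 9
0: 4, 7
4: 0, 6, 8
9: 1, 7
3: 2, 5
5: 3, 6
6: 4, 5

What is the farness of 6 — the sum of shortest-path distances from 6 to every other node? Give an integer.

21

Distances from 6: 0:2, 1:3, 2:3, 3:2, 4:1, 5:1, 7:3, 8:2, 9:4.
Sum = 2 + 3 + 3 + 2 + 1 + 1 + 3 + 2 + 4 = 21.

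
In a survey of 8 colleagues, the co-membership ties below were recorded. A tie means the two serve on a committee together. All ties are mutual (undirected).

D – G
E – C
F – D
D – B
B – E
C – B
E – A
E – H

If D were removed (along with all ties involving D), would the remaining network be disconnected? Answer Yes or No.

Yes

Removing D leaves {F} with no path to {G}, so the network splits into 3 components. D is a cut vertex.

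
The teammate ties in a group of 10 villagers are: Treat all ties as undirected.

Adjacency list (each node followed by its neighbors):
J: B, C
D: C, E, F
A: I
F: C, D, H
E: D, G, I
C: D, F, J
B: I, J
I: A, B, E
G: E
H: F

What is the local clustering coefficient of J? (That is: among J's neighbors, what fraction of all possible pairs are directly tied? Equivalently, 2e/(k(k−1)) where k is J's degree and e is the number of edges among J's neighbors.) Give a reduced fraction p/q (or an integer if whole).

0

J's neighbors: B and C (k = 2).
Possible neighbor pairs: C(2,2) = 1. Edges among them: none → e = 0.
Clustering(J) = 0/1.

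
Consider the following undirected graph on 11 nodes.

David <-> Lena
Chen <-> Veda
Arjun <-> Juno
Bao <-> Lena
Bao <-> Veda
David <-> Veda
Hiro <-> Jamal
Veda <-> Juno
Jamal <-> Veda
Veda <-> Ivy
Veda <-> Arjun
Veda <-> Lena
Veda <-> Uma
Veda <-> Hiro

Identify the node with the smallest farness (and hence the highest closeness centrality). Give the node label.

Veda

Farness (sum of distances to all others) for each node — Arjun:18, Bao:18, Chen:19, David:18, Hiro:18, Ivy:19, Jamal:18, Juno:18, Lena:17, Uma:19, Veda:10.
The smallest farness is 10, for Veda, so Veda has the highest closeness.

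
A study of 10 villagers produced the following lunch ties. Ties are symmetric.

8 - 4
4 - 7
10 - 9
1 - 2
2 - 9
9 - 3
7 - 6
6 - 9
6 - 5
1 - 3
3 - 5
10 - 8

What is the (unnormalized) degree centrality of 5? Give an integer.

5 is directly tied to 3 and 6. That is 2 neighbors, so the degree of 5 is 2.

2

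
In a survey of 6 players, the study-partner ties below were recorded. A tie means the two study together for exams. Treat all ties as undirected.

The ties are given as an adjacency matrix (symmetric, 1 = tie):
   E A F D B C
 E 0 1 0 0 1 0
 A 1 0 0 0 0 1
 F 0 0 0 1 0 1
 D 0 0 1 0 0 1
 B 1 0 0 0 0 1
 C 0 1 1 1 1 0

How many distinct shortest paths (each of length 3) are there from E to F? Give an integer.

2

The shortest distance is 3. The length-3 paths are: E–A–C–F; E–B–C–F.
That gives 2 distinct shortest paths.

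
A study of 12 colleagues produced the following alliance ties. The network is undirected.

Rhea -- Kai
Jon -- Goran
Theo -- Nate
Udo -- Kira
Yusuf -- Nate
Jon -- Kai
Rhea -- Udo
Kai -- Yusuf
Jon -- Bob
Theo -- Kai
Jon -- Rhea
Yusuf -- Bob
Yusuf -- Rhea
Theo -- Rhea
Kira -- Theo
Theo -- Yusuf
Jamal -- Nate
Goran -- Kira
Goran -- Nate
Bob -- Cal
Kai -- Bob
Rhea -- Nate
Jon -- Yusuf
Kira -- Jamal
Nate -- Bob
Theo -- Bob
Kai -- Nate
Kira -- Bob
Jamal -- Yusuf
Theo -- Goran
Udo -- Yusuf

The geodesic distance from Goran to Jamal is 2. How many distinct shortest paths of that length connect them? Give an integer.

The shortest distance is 2. The length-2 paths are: Goran–Kira–Jamal; Goran–Nate–Jamal.
That gives 2 distinct shortest paths.

2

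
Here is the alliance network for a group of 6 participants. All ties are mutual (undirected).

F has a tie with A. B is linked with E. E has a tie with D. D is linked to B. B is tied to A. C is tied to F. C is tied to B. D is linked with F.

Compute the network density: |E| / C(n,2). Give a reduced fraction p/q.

There are 8 edges and 6 nodes, so the maximum possible is C(6,2) = 15.
Density = 8/15.

8/15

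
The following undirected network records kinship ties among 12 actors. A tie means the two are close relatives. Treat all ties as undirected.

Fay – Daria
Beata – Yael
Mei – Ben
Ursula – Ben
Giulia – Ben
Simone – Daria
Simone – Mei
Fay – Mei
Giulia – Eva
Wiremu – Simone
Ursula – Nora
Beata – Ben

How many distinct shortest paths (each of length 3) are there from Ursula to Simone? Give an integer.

The shortest distance is 3, and the only length-3 path is Ursula–Ben–Mei–Simone. So there is exactly 1 shortest path.

1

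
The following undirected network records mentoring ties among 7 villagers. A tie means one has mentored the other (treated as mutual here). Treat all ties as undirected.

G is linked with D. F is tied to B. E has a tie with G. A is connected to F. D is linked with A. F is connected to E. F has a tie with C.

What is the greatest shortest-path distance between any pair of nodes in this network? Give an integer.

Eccentricity of each node (its greatest distance to any other): A:2, B:3, C:3, D:3, E:2, F:2, G:3.
The maximum eccentricity is 3, realized for instance by the pair G–B via G – E – F – B. So the diameter is 3.

3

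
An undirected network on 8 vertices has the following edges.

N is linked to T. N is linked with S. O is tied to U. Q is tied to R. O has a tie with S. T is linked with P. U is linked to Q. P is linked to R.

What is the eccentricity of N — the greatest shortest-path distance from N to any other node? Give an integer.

Distances from N: O:2, P:2, Q:4, R:3, S:1, T:1, U:3.
The largest is 4 (to Q), so the eccentricity of N is 4.

4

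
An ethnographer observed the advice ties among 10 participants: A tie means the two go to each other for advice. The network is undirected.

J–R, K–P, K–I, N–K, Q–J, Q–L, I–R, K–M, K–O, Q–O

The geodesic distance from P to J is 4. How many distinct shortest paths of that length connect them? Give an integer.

2

The shortest distance is 4. The length-4 paths are: P–K–I–R–J; P–K–O–Q–J.
That gives 2 distinct shortest paths.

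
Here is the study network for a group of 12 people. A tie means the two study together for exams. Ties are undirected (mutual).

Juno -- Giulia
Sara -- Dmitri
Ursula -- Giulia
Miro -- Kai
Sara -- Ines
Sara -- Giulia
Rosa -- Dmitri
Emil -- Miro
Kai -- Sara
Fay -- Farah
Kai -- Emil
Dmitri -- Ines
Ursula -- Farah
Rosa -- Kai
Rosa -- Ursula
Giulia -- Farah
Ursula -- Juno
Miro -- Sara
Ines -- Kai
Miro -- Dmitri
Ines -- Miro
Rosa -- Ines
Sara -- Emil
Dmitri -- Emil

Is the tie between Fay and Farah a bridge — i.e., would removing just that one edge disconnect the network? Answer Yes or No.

Without the Fay–Farah edge there is no alternate route between Fay and Farah, so the network disconnects. It is a bridge.

Yes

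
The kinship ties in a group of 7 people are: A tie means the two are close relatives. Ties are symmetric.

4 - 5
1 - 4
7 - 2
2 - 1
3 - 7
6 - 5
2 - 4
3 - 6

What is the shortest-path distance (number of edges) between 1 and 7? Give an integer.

2

One shortest route is 1 – 2 – 7, which uses 2 edges, and 1 and 7 are not directly tied, so nothing shorter exists. So d(1,7) = 2.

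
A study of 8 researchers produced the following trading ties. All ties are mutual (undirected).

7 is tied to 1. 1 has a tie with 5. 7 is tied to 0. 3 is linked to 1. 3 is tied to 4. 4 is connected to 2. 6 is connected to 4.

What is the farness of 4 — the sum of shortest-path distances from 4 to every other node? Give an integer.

15

Distances from 4: 0:4, 1:2, 2:1, 3:1, 5:3, 6:1, 7:3.
Sum = 4 + 2 + 1 + 1 + 3 + 1 + 3 = 15.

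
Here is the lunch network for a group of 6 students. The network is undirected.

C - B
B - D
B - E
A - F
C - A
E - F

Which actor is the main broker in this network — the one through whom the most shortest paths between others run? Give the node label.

B

Unnormalized betweenness of each node: A:1, B:5, C:2, D:0, E:2, F:1.
B has the largest value, 5, making it the main broker — the node through which the most shortest paths run.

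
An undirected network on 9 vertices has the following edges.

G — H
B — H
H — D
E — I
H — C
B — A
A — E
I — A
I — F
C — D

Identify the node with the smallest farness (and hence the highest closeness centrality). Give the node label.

Farness (sum of distances to all others) for each node — A:16, B:15, C:22, D:22, E:21, F:27, G:23, H:16, I:20.
The smallest farness is 15, for B, so B has the highest closeness.

B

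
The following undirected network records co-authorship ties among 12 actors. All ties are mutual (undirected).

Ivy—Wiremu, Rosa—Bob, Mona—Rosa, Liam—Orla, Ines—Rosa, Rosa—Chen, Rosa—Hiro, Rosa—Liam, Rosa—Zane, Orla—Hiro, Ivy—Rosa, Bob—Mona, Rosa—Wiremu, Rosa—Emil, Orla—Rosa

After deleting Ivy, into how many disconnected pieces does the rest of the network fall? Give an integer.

Ivy's neighbors (Rosa and Wiremu) remain reachable from one another through other ties, so the rest of the network stays in one piece.

1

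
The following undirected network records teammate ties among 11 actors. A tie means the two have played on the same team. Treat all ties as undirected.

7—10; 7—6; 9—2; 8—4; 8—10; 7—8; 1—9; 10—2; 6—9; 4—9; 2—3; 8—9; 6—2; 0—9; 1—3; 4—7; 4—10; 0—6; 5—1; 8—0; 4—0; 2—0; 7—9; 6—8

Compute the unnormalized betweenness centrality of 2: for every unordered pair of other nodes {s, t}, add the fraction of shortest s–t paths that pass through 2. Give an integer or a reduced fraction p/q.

Pairs whose geodesics pass through 2 — 0–10: 1/3; 0–3: 1; 9–10: 1/4; 9–3: 1/2; 7–3: 3/4; 6–10: 1/3; 6–3: 1; 4–3: 3/4; 10–5: 2/5; 10–1: 2/5; 10–3: 1; 8–3: 4/5.
All other pairs contribute 0.
Summing the contributions gives betweenness(2) = 451/60.

451/60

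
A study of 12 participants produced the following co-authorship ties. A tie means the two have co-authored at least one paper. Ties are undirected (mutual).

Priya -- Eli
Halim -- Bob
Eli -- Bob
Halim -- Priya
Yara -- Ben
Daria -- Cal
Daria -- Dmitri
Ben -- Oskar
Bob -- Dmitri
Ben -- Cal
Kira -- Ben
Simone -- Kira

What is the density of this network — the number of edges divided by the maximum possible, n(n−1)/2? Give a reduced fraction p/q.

There are 12 edges and 12 nodes, so the maximum possible is C(12,2) = 66.
Density = 12/66 = 2/11.

2/11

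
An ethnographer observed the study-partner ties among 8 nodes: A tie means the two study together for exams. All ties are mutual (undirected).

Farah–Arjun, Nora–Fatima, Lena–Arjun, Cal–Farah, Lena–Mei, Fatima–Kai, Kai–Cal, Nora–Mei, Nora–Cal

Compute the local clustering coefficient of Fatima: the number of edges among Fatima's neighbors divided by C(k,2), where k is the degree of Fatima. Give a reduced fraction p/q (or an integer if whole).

Fatima's neighbors: Kai and Nora (k = 2).
Possible neighbor pairs: C(2,2) = 1. Edges among them: none → e = 0.
Clustering(Fatima) = 0/1.

0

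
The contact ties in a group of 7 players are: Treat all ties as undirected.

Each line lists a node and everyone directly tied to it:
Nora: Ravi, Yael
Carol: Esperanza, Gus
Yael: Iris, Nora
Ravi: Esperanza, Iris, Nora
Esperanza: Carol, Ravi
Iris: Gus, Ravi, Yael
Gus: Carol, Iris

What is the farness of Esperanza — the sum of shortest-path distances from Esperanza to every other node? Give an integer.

Distances from Esperanza: Carol:1, Gus:2, Iris:2, Nora:2, Ravi:1, Yael:3.
Sum = 1 + 2 + 2 + 2 + 1 + 3 = 11.

11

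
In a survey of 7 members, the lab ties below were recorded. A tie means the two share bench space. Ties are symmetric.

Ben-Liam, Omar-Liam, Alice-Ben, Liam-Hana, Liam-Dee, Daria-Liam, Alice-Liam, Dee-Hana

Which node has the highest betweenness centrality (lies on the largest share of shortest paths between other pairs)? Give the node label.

Liam

Unnormalized betweenness of each node: Alice:0, Ben:0, Daria:0, Dee:0, Hana:0, Liam:13, Omar:0.
Liam has the largest value, 13, making it the main broker — the node through which the most shortest paths run.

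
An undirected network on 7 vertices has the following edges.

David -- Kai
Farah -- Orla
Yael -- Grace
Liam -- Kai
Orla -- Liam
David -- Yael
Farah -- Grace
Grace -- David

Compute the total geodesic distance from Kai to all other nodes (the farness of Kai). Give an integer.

Distances from Kai: David:1, Farah:3, Grace:2, Liam:1, Orla:2, Yael:2.
Sum = 1 + 3 + 2 + 1 + 2 + 2 = 11.

11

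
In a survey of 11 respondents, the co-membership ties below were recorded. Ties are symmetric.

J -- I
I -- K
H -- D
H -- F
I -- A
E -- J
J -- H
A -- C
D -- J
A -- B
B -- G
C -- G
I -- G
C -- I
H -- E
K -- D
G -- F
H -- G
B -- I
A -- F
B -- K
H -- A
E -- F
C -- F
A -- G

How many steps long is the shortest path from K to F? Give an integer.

One shortest route is K – I – C – F, which uses 3 edges, and at distance 2 from K we only reach {A, C, G, H, J}, which does not include F. So d(K,F) = 3.

3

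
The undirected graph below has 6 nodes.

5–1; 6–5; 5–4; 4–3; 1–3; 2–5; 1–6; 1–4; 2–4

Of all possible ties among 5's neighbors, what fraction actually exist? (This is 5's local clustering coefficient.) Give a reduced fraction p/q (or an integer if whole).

1/2

5's neighbors: 1, 2, 4, and 6 (k = 4).
Possible neighbor pairs: C(4,2) = 6. Edges among them: 1–4, 1–6, 2–4 → e = 3.
Clustering(5) = 3/6 = 1/2.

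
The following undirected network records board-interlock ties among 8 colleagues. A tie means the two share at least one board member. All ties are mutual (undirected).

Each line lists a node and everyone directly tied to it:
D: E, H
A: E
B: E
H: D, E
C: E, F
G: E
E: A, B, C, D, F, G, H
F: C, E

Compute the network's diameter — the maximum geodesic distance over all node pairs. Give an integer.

Eccentricity of each node (its greatest distance to any other): A:2, B:2, C:2, D:2, E:1, F:2, G:2, H:2.
The maximum eccentricity is 2, realized for instance by the pair H–F via H – E – F. So the diameter is 2.

2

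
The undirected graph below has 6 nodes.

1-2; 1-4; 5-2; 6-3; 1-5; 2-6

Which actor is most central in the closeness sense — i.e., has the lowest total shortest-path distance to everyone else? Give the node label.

Farness (sum of distances to all others) for each node — 1:8, 2:7, 3:13, 4:12, 5:9, 6:9.
The smallest farness is 7, for 2, so 2 has the highest closeness.

2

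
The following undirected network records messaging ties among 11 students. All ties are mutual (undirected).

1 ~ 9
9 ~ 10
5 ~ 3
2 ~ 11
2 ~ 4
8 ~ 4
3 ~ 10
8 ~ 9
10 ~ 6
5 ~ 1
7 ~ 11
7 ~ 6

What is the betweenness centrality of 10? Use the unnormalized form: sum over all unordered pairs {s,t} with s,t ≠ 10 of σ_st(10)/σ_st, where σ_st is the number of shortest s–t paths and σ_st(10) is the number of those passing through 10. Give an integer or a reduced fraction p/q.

17

Pairs whose geodesics pass through 10 — 3–9: 1; 3–8: 1; 3–4: 1; 3–2: 2/2; 3–11: 1; 3–7: 1; 3–6: 1; 5–11: 1; 5–7: 1; 5–6: 1; 1–11: 1/2; 1–7: 1; 1–6: 1; 9–11: 1/2 … (+5 more pairs).
All other pairs contribute 0.
Summing the contributions gives betweenness(10) = 17.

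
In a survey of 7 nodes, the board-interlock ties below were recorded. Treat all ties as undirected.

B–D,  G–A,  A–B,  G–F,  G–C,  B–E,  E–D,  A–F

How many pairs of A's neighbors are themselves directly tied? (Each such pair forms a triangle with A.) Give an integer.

A's neighbors: B, F, and G.
Neighbor pairs that are themselves tied: A–F–G. Each forms one triangle with A, for 1 in total.

1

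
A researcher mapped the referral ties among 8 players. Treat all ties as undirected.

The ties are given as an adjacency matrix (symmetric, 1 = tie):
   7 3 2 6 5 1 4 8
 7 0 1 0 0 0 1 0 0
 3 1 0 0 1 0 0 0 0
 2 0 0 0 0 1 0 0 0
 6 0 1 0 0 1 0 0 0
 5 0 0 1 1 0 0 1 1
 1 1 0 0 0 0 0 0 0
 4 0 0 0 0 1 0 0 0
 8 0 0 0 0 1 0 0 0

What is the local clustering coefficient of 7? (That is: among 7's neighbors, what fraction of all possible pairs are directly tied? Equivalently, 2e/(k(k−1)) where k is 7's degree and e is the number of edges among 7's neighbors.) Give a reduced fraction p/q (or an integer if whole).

7's neighbors: 1 and 3 (k = 2).
Possible neighbor pairs: C(2,2) = 1. Edges among them: none → e = 0.
Clustering(7) = 0/1.

0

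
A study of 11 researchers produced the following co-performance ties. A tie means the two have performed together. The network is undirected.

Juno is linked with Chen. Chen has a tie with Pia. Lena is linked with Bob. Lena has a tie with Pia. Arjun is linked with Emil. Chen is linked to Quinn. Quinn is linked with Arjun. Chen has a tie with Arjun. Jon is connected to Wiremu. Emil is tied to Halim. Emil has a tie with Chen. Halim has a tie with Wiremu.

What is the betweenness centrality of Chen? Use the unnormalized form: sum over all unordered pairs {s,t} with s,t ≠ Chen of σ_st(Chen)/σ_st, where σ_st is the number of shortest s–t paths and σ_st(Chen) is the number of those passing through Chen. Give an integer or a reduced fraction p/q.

Pairs whose geodesics pass through Chen — Bob–Halim: 1; Bob–Arjun: 1; Bob–Jon: 1; Bob–Emil: 1; Bob–Juno: 1; Bob–Wiremu: 1; Bob–Quinn: 1; Halim–Juno: 1; Halim–Pia: 1; Halim–Lena: 1; Halim–Quinn: 1/2; Arjun–Juno: 1; Arjun–Pia: 1; Arjun–Lena: 1 … (+17 more pairs).
All other pairs contribute 0.
Summing the contributions gives betweenness(Chen) = 29.

29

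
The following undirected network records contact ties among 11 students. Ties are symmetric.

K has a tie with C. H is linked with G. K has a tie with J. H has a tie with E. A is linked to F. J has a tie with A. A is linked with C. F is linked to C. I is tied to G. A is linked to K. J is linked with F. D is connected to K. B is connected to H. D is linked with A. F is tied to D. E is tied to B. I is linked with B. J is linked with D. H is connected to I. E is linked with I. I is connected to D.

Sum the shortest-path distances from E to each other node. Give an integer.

23

Distances from E: A:3, B:1, C:4, D:2, F:3, G:2, H:1, I:1, J:3, K:3.
Sum = 3 + 1 + 4 + 2 + 3 + 2 + 1 + 1 + 3 + 3 = 23.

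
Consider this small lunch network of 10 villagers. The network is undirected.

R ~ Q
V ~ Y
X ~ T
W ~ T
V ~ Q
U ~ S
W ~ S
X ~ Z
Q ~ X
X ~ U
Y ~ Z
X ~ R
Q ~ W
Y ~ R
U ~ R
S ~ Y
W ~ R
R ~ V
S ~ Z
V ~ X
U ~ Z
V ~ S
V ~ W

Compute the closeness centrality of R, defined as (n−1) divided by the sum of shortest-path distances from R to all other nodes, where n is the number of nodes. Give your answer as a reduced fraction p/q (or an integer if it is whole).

3/4

Distances from R: Q:1, S:2, T:2, U:1, V:1, W:1, X:1, Y:1, Z:2. Sum = 12.
n = 10, so closeness = 9/12 = 3/4.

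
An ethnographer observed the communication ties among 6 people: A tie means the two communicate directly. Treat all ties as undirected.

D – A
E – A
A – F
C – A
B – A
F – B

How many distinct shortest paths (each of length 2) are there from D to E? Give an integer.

The shortest distance is 2, and the only length-2 path is D–A–E. So there is exactly 1 shortest path.

1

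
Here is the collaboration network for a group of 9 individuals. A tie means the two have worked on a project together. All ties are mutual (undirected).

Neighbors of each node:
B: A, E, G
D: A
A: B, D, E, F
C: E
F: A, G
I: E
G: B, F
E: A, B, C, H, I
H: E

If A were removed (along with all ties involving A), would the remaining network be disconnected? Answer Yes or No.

Yes

Removing A leaves {B, C, E, F, G, H, and I} with no path to {D}, so the network splits into 2 components. A is a cut vertex.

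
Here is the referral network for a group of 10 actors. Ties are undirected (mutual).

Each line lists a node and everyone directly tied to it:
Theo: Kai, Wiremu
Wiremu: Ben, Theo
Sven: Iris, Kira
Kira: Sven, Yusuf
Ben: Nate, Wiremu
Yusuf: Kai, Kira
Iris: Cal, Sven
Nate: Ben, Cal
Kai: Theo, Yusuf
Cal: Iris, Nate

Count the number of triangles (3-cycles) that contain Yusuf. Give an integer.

Yusuf's neighbors are Kai and Kira, but none of them are tied to each other, so no triangle contains Yusuf.

0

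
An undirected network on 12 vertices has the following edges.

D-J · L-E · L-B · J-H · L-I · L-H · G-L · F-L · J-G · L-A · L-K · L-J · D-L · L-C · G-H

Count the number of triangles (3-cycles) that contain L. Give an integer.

L's neighbors: A, B, C, D, E, F, G, H, I, J, and K.
Neighbor pairs that are themselves tied: L–D–J; L–G–H; L–G–J; L–H–J. Each forms one triangle with L, for 4 in total.

4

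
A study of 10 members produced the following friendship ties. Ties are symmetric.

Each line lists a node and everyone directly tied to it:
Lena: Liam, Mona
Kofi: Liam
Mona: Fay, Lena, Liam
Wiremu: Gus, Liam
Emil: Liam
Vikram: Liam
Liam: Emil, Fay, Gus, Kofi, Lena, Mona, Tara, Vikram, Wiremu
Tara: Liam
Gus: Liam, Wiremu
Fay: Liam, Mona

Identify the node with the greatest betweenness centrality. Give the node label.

Unnormalized betweenness of each node: Emil:0, Fay:0, Gus:0, Kofi:0, Lena:0, Liam:65/2, Mona:1/2, Tara:0, Vikram:0, Wiremu:0.
Liam has the largest value, 65/2, making it the main broker — the node through which the most shortest paths run.

Liam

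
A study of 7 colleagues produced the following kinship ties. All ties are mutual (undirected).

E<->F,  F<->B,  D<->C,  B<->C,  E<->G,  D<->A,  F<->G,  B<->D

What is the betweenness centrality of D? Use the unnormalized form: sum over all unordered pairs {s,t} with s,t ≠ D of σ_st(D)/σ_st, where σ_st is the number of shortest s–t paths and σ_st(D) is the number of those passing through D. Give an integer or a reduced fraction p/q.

5

Pairs whose geodesics pass through D — F–A: 1; E–A: 1; G–A: 1; A–B: 1; A–C: 1.
All other pairs contribute 0.
Summing the contributions gives betweenness(D) = 5.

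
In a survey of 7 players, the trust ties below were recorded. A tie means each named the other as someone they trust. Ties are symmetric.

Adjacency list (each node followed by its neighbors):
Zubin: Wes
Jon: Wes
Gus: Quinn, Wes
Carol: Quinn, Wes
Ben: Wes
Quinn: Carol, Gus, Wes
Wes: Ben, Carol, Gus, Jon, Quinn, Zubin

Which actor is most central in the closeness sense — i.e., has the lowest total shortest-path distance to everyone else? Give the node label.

Farness (sum of distances to all others) for each node — Ben:11, Carol:10, Gus:10, Jon:11, Quinn:9, Wes:6, Zubin:11.
The smallest farness is 6, for Wes, so Wes has the highest closeness.

Wes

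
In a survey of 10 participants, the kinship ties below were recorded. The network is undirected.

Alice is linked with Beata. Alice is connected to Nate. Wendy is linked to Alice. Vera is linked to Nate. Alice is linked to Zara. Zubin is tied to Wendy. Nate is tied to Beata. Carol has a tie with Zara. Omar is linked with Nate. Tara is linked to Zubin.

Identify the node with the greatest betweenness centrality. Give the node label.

Alice

Unnormalized betweenness of each node: Alice:26, Beata:0, Carol:0, Nate:15, Omar:0, Tara:0, Vera:0, Wendy:14, Zara:8, Zubin:8.
Alice has the largest value, 26, making it the main broker — the node through which the most shortest paths run.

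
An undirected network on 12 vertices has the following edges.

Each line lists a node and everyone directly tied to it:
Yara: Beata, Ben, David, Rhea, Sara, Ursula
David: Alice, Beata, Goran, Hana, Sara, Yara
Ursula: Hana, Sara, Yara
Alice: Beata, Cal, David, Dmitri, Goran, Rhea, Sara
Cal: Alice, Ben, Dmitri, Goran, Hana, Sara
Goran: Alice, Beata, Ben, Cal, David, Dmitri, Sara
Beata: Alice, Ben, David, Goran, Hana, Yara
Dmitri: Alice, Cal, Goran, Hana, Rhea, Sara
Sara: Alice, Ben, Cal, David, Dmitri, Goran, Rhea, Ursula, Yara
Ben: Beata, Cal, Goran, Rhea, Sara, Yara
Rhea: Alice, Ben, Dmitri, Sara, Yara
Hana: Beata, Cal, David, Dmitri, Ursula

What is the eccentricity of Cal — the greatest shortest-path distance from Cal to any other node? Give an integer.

2

Distances from Cal: Alice:1, Beata:2, Ben:1, David:2, Dmitri:1, Goran:1, Hana:1, Rhea:2, Sara:1, Ursula:2, Yara:2.
The largest is 2 (to Rhea, David, Beata, Ursula, and Yara), so the eccentricity of Cal is 2.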